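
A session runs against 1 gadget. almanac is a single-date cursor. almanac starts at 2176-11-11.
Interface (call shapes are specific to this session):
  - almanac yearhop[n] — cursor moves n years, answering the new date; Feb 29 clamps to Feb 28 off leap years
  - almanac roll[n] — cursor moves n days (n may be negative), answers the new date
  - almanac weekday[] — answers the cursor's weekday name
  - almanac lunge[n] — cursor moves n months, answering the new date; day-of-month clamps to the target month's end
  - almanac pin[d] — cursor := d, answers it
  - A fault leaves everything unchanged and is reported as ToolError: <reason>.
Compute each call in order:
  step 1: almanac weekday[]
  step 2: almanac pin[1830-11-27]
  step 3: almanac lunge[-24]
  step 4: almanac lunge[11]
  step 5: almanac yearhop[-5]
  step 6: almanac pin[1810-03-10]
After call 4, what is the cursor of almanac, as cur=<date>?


·→ almanac weekday()
·← Monday
·→ almanac pin(d→1830-11-27)
·← 1830-11-27
·→ almanac lunge(n→-24)
·← 1828-11-27
·→ almanac lunge(n→11)
·← 1829-10-27
·→ almanac yearhop(n→-5)
·← 1824-10-27
·→ almanac pin(d→1810-03-10)
·← 1810-03-10

Answer: cur=1829-10-27


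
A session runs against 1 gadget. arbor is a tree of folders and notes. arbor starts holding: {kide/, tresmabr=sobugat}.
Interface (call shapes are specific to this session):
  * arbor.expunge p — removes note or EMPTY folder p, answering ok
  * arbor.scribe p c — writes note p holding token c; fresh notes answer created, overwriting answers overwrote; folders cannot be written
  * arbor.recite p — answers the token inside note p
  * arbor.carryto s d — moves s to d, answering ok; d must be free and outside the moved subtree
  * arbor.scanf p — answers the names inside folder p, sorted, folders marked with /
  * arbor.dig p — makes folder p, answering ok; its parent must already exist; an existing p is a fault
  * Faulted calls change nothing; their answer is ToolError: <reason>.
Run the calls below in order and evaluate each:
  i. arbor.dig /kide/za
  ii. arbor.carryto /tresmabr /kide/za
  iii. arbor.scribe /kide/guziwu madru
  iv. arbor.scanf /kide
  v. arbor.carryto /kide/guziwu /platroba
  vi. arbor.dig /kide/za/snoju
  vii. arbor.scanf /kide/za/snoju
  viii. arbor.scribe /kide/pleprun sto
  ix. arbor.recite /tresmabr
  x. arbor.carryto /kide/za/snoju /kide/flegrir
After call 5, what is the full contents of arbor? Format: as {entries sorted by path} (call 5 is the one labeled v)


Answer: {kide/, kide/za/, platroba=madru, tresmabr=sobugat}

Derivation:
I invoke arbor.dig(/kide/za), giving ok.
Invoking arbor.carryto(/tresmabr, /kide/za), — result: ToolError: exists.
I invoke arbor.scribe(/kide/guziwu, madru), → created.
I run arbor.scanf(/kide), and observe [guziwu, za/].
I use arbor.carryto(/kide/guziwu, /platroba), and get ok.
Invoking arbor.dig(/kide/za/snoju), yielding ok.
I try arbor.scanf(/kide/za/snoju), — result: [].
Then arbor.scribe(/kide/pleprun, sto), which returns created.
I run arbor.recite(/tresmabr), and get sobugat.
I call arbor.carryto(/kide/za/snoju, /kide/flegrir), and get ok.


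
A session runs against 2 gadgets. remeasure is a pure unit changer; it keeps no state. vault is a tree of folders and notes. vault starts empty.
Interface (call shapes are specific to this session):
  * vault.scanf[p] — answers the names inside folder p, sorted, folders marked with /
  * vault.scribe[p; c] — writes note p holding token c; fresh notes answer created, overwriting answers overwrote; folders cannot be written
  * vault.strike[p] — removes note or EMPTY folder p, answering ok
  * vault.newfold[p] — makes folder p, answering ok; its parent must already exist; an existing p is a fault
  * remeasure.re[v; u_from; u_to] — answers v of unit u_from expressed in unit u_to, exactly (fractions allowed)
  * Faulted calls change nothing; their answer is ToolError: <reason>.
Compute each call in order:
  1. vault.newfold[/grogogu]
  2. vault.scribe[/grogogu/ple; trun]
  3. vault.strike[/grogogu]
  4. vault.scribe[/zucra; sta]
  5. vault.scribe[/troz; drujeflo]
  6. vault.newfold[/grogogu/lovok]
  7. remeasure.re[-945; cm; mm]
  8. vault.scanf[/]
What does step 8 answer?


-- newfold(p→/grogogu) : ok
-- scribe(p→/grogogu/ple, c→trun) : created
-- strike(p→/grogogu) : ToolError: not empty
-- scribe(p→/zucra, c→sta) : created
-- scribe(p→/troz, c→drujeflo) : created
-- newfold(p→/grogogu/lovok) : ok
-- re(v→-945, u_from→cm, u_to→mm) : -9450
-- scanf(p→/) : [grogogu/, troz, zucra]

Answer: [grogogu/, troz, zucra]


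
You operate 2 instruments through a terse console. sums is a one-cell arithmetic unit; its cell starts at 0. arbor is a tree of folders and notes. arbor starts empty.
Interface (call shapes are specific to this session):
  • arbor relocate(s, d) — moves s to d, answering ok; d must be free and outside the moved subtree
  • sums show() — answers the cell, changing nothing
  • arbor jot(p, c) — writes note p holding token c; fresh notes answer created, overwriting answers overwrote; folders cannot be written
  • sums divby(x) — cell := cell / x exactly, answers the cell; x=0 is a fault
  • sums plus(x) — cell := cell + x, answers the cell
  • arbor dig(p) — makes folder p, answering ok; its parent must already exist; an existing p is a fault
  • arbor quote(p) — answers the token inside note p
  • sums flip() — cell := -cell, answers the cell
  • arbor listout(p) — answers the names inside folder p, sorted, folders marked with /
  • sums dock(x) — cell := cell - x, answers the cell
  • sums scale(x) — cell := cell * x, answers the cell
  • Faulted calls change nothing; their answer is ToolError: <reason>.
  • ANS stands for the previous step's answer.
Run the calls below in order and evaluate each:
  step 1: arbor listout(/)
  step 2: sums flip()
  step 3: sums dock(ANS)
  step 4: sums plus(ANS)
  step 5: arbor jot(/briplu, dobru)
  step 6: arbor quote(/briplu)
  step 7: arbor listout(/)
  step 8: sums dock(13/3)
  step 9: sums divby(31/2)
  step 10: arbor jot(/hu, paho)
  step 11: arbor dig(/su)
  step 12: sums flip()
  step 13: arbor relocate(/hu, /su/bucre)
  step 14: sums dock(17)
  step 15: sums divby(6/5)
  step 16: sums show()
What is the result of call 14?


~$ arbor listout p→/
  []
~$ sums flip
  0
~$ sums dock x→ANS
  0
~$ sums plus x→ANS
  0
~$ arbor jot p→/briplu c→dobru
  created
~$ arbor quote p→/briplu
  dobru
~$ arbor listout p→/
  [briplu]
~$ sums dock x→13/3
  -13/3
~$ sums divby x→31/2
  -26/93
~$ arbor jot p→/hu c→paho
  created
~$ arbor dig p→/su
  ok
~$ sums flip
  26/93
~$ arbor relocate s→/hu d→/su/bucre
  ok
~$ sums dock x→17
  -1555/93
~$ sums divby x→6/5
  -7775/558
~$ sums show
  -7775/558

Answer: -1555/93


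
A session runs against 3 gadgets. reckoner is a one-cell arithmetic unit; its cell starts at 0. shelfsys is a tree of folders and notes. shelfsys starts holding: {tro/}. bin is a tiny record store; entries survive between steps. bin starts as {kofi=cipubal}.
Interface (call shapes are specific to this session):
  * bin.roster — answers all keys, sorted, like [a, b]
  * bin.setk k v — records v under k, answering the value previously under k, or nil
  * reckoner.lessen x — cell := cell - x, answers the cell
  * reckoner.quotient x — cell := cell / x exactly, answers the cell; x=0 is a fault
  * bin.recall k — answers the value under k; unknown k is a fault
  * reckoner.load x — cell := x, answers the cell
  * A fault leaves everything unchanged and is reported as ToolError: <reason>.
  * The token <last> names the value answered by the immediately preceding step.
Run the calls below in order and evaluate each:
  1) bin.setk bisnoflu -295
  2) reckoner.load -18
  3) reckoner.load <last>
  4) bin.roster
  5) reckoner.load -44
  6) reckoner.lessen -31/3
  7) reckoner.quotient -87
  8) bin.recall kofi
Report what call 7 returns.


Answer: 101/261

Derivation:
Act: setk[k: bisnoflu; v: -295]
Obs: nil
Act: load[x: -18]
Obs: -18
Act: load[x: <last>]
Obs: -18
Act: roster[]
Obs: [bisnoflu, kofi]
Act: load[x: -44]
Obs: -44
Act: lessen[x: -31/3]
Obs: -101/3
Act: quotient[x: -87]
Obs: 101/261
Act: recall[k: kofi]
Obs: cipubal


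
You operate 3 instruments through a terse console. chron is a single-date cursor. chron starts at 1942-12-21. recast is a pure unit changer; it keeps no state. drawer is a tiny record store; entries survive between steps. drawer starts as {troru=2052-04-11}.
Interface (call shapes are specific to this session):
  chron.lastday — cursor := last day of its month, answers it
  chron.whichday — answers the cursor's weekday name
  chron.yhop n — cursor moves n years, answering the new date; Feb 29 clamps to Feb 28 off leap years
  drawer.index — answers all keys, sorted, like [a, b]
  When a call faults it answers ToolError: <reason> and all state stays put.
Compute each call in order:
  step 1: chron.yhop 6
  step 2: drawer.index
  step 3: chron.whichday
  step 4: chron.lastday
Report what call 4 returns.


Answer: 1948-12-31

Derivation:
// 1. chron.yhop(n→6) => 1948-12-21
// 2. drawer.index() => [troru]
// 3. chron.whichday() => Tuesday
// 4. chron.lastday() => 1948-12-31


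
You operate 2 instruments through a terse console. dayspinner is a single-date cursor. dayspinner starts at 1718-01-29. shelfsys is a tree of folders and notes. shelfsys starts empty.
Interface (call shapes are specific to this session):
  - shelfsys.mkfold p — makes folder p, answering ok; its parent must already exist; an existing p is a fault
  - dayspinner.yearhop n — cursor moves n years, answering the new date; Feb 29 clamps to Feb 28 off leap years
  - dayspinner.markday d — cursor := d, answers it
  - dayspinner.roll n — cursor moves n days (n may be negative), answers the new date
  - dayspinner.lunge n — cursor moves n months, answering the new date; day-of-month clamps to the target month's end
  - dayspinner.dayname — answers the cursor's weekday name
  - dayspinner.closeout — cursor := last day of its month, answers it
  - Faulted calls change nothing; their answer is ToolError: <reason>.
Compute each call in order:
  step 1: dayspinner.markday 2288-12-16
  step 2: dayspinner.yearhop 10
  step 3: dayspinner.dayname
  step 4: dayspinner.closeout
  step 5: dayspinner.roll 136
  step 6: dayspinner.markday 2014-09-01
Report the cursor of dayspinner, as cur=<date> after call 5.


Answer: cur=2299-05-16

Derivation:
==> markday(d: 2288-12-16)
<== 2288-12-16
==> yearhop(n: 10)
<== 2298-12-16
==> dayname()
<== Friday
==> closeout()
<== 2298-12-31
==> roll(n: 136)
<== 2299-05-16
==> markday(d: 2014-09-01)
<== 2014-09-01


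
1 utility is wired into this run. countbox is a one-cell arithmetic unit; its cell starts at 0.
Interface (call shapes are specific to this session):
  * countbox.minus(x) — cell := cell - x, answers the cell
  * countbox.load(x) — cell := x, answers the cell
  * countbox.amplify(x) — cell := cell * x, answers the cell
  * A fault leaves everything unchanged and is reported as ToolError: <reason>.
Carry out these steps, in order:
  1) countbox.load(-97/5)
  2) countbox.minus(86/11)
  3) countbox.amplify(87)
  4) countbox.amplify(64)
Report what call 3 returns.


;; 1. countbox.load(-97/5) -> -97/5
;; 2. countbox.minus(86/11) -> -1497/55
;; 3. countbox.amplify(87) -> -130239/55
;; 4. countbox.amplify(64) -> -8335296/55

Answer: -130239/55


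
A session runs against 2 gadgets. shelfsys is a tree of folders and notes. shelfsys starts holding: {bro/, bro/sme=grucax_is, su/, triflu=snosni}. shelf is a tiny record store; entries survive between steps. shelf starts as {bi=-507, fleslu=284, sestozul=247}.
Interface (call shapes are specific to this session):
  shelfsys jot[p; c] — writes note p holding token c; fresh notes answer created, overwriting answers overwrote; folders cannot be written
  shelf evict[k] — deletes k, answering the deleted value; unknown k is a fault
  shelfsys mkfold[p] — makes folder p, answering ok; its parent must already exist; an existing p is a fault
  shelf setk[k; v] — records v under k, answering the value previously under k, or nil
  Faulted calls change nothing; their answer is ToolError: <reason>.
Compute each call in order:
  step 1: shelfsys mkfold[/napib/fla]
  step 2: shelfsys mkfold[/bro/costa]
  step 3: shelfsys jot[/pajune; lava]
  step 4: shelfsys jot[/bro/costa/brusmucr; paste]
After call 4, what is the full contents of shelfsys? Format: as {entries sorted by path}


Act: shelfsys mkfold[/napib/fla]
Obs: ToolError: no parent
Act: shelfsys mkfold[/bro/costa]
Obs: ok
Act: shelfsys jot[/pajune; lava]
Obs: created
Act: shelfsys jot[/bro/costa/brusmucr; paste]
Obs: created

Answer: {bro/, bro/costa/, bro/costa/brusmucr=paste, bro/sme=grucax_is, pajune=lava, su/, triflu=snosni}


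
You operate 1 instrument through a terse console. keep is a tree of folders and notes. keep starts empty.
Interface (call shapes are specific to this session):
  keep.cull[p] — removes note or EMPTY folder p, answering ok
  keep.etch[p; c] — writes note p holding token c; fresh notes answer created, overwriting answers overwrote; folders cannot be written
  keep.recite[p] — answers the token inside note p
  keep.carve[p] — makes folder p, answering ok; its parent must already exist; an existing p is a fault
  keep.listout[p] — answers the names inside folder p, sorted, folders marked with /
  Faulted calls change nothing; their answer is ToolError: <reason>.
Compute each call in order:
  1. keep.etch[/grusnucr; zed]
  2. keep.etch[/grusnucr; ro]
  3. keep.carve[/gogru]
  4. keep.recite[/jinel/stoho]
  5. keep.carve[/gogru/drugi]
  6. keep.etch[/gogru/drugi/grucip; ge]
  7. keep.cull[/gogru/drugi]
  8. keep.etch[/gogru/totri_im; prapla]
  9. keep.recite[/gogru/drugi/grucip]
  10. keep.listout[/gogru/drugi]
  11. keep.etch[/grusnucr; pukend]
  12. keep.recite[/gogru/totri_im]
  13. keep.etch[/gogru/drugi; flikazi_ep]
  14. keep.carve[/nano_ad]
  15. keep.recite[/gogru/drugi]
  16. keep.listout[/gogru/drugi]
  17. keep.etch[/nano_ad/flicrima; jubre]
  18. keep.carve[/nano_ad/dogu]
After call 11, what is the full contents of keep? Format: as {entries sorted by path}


Answer: {gogru/, gogru/drugi/, gogru/drugi/grucip=ge, gogru/totri_im=prapla, grusnucr=pukend}

Derivation:
% 1. etch(p='/grusnucr', c='zed') => created
% 2. etch(p='/grusnucr', c='ro') => overwrote
% 3. carve(p='/gogru') => ok
% 4. recite(p='/jinel/stoho') => ToolError: not found
% 5. carve(p='/gogru/drugi') => ok
% 6. etch(p='/gogru/drugi/grucip', c='ge') => created
% 7. cull(p='/gogru/drugi') => ToolError: not empty
% 8. etch(p='/gogru/totri_im', c='prapla') => created
% 9. recite(p='/gogru/drugi/grucip') => ge
% 10. listout(p='/gogru/drugi') => [grucip]
% 11. etch(p='/grusnucr', c='pukend') => overwrote
% 12. recite(p='/gogru/totri_im') => prapla
% 13. etch(p='/gogru/drugi', c='flikazi_ep') => ToolError: is a directory
% 14. carve(p='/nano_ad') => ok
% 15. recite(p='/gogru/drugi') => ToolError: is a directory
% 16. listout(p='/gogru/drugi') => [grucip]
% 17. etch(p='/nano_ad/flicrima', c='jubre') => created
% 18. carve(p='/nano_ad/dogu') => ok


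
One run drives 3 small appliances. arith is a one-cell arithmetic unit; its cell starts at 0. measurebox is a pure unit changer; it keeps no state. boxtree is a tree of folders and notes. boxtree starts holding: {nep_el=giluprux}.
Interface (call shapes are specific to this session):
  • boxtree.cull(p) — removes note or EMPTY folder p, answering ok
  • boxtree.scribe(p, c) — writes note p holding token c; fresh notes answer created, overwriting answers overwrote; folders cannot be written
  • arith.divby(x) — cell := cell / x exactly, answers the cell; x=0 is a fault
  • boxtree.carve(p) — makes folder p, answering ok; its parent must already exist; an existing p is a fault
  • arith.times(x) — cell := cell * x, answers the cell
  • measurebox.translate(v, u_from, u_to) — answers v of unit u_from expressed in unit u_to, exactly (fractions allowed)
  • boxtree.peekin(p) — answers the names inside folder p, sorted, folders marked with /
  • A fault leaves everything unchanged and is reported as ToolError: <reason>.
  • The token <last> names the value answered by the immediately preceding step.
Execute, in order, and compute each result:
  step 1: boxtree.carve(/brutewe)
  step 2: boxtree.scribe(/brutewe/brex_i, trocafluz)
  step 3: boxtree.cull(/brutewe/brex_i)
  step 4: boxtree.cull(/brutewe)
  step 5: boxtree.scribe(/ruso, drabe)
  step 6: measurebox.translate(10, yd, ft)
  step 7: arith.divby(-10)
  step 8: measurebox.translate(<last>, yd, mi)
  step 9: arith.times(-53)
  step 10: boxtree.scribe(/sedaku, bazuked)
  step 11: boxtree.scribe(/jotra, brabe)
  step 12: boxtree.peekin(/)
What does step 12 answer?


Answer: [jotra, nep_el, ruso, sedaku]

Derivation:
Act: boxtree.carve[p=/brutewe]
Obs: ok
Act: boxtree.scribe[p=/brutewe/brex_i; c=trocafluz]
Obs: created
Act: boxtree.cull[p=/brutewe/brex_i]
Obs: ok
Act: boxtree.cull[p=/brutewe]
Obs: ok
Act: boxtree.scribe[p=/ruso; c=drabe]
Obs: created
Act: measurebox.translate[v=10; u_from=yd; u_to=ft]
Obs: 30
Act: arith.divby[x=-10]
Obs: 0
Act: measurebox.translate[v=<last>; u_from=yd; u_to=mi]
Obs: 0
Act: arith.times[x=-53]
Obs: 0
Act: boxtree.scribe[p=/sedaku; c=bazuked]
Obs: created
Act: boxtree.scribe[p=/jotra; c=brabe]
Obs: created
Act: boxtree.peekin[p=/]
Obs: [jotra, nep_el, ruso, sedaku]


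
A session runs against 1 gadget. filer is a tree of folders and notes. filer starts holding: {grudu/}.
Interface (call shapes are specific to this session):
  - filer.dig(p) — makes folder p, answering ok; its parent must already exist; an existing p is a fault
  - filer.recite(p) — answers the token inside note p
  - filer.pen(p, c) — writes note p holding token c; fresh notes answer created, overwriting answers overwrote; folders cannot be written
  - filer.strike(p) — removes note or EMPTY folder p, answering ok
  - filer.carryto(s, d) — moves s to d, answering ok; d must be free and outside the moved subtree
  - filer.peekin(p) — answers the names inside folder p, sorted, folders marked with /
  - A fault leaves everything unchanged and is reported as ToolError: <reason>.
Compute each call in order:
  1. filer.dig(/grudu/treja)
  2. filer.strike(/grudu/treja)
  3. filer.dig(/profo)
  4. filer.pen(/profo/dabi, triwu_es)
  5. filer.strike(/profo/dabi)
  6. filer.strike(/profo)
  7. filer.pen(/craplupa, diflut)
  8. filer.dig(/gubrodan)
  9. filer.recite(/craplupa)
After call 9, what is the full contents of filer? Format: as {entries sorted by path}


Answer: {craplupa=diflut, grudu/, gubrodan/}

Derivation:
==> dig(/grudu/treja)
<== ok
==> strike(/grudu/treja)
<== ok
==> dig(/profo)
<== ok
==> pen(/profo/dabi, triwu_es)
<== created
==> strike(/profo/dabi)
<== ok
==> strike(/profo)
<== ok
==> pen(/craplupa, diflut)
<== created
==> dig(/gubrodan)
<== ok
==> recite(/craplupa)
<== diflut


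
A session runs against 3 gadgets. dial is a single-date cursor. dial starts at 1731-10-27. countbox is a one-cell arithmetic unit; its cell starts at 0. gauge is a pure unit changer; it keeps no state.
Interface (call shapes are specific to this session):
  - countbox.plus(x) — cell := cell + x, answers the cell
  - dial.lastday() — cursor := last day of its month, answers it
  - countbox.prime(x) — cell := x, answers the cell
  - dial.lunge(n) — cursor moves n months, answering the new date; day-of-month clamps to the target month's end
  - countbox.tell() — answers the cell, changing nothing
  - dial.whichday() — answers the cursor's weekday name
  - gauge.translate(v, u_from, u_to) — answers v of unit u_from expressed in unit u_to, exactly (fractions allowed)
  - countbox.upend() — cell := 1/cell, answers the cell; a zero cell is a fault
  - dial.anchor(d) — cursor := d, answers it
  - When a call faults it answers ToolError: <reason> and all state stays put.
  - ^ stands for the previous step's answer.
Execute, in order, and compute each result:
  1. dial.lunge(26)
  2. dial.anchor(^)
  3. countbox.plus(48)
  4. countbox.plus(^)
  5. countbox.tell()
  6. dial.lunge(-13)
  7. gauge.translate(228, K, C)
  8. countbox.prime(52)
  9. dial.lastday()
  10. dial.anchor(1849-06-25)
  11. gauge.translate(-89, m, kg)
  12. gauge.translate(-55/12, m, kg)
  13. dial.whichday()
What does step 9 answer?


Do: lunge[26]
See: 1733-12-27
Do: anchor[^]
See: 1733-12-27
Do: plus[48]
See: 48
Do: plus[^]
See: 96
Do: tell[]
See: 96
Do: lunge[-13]
See: 1732-11-27
Do: translate[228; K; C]
See: -903/20
Do: prime[52]
See: 52
Do: lastday[]
See: 1732-11-30
Do: anchor[1849-06-25]
See: 1849-06-25
Do: translate[-89; m; kg]
See: ToolError: incompatible units
Do: translate[-55/12; m; kg]
See: ToolError: incompatible units
Do: whichday[]
See: Monday

Answer: 1732-11-30


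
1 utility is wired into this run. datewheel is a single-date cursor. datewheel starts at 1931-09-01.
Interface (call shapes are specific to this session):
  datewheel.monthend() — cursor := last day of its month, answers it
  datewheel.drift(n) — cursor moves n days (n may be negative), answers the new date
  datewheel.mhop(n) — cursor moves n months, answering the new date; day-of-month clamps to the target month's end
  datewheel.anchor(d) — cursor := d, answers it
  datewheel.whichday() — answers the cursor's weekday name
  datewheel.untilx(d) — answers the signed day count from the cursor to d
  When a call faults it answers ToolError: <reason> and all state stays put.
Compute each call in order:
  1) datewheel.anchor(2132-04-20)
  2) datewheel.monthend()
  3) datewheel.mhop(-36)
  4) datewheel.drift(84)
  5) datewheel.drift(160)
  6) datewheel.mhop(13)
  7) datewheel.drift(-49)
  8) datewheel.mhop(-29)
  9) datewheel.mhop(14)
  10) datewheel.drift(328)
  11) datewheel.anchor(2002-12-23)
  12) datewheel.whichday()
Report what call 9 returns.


Answer: 2129-09-12

Derivation:
-> datewheel.anchor(d=2132-04-20)
<- 2132-04-20
-> datewheel.monthend()
<- 2132-04-30
-> datewheel.mhop(n=-36)
<- 2129-04-30
-> datewheel.drift(n=84)
<- 2129-07-23
-> datewheel.drift(n=160)
<- 2129-12-30
-> datewheel.mhop(n=13)
<- 2131-01-30
-> datewheel.drift(n=-49)
<- 2130-12-12
-> datewheel.mhop(n=-29)
<- 2128-07-12
-> datewheel.mhop(n=14)
<- 2129-09-12
-> datewheel.drift(n=328)
<- 2130-08-06
-> datewheel.anchor(d=2002-12-23)
<- 2002-12-23
-> datewheel.whichday()
<- Monday


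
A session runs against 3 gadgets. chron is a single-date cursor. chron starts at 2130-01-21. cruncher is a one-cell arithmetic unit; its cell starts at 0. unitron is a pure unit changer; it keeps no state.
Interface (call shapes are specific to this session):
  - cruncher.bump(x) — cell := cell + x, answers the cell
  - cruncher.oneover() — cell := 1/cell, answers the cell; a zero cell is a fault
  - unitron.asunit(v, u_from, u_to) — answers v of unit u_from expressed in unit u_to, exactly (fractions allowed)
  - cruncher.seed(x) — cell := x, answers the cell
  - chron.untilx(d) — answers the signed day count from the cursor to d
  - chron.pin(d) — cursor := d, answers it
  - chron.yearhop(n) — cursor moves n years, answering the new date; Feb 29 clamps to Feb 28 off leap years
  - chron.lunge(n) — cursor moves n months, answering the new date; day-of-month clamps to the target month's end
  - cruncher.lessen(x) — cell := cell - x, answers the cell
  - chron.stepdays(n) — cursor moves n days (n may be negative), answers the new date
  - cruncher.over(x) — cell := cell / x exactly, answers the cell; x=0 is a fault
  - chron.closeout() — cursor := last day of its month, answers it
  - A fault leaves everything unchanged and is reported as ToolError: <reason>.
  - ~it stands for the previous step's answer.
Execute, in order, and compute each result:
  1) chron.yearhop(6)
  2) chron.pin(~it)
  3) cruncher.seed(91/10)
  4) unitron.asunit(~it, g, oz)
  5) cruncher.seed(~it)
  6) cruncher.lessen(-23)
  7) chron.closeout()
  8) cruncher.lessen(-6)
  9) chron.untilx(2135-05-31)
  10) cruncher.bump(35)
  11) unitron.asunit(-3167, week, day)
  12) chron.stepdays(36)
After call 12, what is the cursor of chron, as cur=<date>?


// chron.yearhop(n=6) -> 2136-01-21
// chron.pin(d=~it) -> 2136-01-21
// cruncher.seed(x=91/10) -> 91/10
// unitron.asunit(v=~it, u_from=g, u_to=oz) -> 2080000/6479891
// cruncher.seed(x=~it) -> 2080000/6479891
// cruncher.lessen(x=-23) -> 151117493/6479891
// chron.closeout() -> 2136-01-31
// cruncher.lessen(x=-6) -> 189996839/6479891
// chron.untilx(d=2135-05-31) -> -245
// cruncher.bump(x=35) -> 416793024/6479891
// unitron.asunit(v=-3167, u_from=week, u_to=day) -> -22169
// chron.stepdays(n=36) -> 2136-03-07

Answer: cur=2136-03-07


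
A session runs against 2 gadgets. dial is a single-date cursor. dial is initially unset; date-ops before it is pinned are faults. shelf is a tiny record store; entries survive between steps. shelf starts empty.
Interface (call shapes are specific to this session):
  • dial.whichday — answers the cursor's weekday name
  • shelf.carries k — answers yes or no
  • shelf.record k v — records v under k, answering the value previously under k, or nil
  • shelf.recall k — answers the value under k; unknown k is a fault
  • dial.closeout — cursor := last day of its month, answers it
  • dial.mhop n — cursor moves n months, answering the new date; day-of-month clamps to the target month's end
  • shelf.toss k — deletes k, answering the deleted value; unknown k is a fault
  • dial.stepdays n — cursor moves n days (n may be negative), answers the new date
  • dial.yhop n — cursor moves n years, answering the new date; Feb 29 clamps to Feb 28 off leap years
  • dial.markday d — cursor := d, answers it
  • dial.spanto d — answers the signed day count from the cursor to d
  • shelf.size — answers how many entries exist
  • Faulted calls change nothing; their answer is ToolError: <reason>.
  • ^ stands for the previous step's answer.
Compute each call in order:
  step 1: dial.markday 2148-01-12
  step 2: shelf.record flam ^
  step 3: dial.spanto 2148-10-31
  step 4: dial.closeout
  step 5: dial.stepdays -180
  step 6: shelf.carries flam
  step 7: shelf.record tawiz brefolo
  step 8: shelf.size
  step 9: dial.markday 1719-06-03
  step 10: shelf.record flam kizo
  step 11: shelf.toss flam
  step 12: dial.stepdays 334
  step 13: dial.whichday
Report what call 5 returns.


Answer: 2147-08-04

Derivation:
// markday(d='2148-01-12') -> 2148-01-12
// record(k='flam', v='^') -> nil
// spanto(d='2148-10-31') -> 293
// closeout() -> 2148-01-31
// stepdays(n='-180') -> 2147-08-04
// carries(k='flam') -> yes
// record(k='tawiz', v='brefolo') -> nil
// size() -> 2
// markday(d='1719-06-03') -> 1719-06-03
// record(k='flam', v='kizo') -> 2148-01-12
// toss(k='flam') -> kizo
// stepdays(n='334') -> 1720-05-02
// whichday() -> Thursday


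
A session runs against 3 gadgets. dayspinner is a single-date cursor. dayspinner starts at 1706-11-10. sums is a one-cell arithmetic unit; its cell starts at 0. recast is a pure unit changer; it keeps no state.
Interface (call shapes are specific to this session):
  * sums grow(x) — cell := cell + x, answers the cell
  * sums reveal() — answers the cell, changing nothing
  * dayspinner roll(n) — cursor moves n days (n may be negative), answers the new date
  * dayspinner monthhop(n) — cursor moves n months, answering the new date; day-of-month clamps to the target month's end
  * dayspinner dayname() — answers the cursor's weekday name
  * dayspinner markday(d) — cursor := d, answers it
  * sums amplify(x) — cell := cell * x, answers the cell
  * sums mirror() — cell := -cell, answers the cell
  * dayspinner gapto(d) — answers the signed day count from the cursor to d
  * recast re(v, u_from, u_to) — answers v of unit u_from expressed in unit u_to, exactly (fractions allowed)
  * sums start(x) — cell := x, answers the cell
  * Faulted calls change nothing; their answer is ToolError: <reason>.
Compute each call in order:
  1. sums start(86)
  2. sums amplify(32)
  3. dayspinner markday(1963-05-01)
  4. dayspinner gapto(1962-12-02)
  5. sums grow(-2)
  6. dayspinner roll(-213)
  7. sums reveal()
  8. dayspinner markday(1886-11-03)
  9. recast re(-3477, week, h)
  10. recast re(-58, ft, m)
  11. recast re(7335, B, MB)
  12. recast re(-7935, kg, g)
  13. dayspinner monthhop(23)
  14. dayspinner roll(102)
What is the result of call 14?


==> sums start(x→86)
<== 86
==> sums amplify(x→32)
<== 2752
==> dayspinner markday(d→1963-05-01)
<== 1963-05-01
==> dayspinner gapto(d→1962-12-02)
<== -150
==> sums grow(x→-2)
<== 2750
==> dayspinner roll(n→-213)
<== 1962-09-30
==> sums reveal()
<== 2750
==> dayspinner markday(d→1886-11-03)
<== 1886-11-03
==> recast re(v→-3477, u_from→week, u_to→h)
<== -584136
==> recast re(v→-58, u_from→ft, u_to→m)
<== -11049/625
==> recast re(v→7335, u_from→B, u_to→MB)
<== 1467/200000
==> recast re(v→-7935, u_from→kg, u_to→g)
<== -7935000
==> dayspinner monthhop(n→23)
<== 1888-10-03
==> dayspinner roll(n→102)
<== 1889-01-13

Answer: 1889-01-13


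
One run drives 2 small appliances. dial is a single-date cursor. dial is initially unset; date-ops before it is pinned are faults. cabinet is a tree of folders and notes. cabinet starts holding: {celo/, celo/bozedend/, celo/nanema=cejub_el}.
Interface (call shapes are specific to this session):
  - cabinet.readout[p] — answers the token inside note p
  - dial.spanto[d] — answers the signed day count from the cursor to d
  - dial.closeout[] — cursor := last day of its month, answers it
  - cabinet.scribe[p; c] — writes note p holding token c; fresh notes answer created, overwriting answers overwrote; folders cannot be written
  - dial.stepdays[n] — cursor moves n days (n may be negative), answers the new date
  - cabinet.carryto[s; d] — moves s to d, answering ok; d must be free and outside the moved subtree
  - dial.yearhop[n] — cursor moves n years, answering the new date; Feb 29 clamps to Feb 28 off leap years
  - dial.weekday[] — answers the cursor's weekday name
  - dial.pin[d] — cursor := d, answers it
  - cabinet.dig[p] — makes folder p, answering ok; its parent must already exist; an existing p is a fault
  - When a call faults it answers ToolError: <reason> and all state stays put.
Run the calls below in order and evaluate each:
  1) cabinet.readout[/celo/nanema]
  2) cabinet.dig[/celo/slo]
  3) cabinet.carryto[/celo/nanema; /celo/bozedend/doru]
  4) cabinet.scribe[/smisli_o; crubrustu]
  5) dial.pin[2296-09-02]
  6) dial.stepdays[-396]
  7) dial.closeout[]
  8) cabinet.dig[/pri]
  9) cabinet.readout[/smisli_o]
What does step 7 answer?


> readout p→/celo/nanema
  cejub_el
> dig p→/celo/slo
  ok
> carryto s→/celo/nanema d→/celo/bozedend/doru
  ok
> scribe p→/smisli_o c→crubrustu
  created
> pin d→2296-09-02
  2296-09-02
> stepdays n→-396
  2295-08-03
> closeout
  2295-08-31
> dig p→/pri
  ok
> readout p→/smisli_o
  crubrustu

Answer: 2295-08-31


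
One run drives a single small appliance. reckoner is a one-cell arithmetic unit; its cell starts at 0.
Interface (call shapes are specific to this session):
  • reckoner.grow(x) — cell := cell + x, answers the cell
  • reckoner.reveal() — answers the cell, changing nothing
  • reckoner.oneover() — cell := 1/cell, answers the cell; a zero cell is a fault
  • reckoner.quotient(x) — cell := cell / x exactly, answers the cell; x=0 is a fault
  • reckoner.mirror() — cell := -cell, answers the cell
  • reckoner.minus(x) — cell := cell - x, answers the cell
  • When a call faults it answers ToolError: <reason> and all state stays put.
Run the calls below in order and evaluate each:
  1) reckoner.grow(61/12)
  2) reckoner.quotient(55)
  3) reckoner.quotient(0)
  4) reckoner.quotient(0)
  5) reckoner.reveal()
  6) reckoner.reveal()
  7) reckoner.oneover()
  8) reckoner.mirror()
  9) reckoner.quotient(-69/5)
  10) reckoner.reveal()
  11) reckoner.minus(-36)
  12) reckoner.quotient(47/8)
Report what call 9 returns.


-> reckoner.grow(x→61/12)
<- 61/12
-> reckoner.quotient(x→55)
<- 61/660
-> reckoner.quotient(x→0)
<- ToolError: division by zero
-> reckoner.quotient(x→0)
<- ToolError: division by zero
-> reckoner.reveal()
<- 61/660
-> reckoner.reveal()
<- 61/660
-> reckoner.oneover()
<- 660/61
-> reckoner.mirror()
<- -660/61
-> reckoner.quotient(x→-69/5)
<- 1100/1403
-> reckoner.reveal()
<- 1100/1403
-> reckoner.minus(x→-36)
<- 51608/1403
-> reckoner.quotient(x→47/8)
<- 412864/65941

Answer: 1100/1403


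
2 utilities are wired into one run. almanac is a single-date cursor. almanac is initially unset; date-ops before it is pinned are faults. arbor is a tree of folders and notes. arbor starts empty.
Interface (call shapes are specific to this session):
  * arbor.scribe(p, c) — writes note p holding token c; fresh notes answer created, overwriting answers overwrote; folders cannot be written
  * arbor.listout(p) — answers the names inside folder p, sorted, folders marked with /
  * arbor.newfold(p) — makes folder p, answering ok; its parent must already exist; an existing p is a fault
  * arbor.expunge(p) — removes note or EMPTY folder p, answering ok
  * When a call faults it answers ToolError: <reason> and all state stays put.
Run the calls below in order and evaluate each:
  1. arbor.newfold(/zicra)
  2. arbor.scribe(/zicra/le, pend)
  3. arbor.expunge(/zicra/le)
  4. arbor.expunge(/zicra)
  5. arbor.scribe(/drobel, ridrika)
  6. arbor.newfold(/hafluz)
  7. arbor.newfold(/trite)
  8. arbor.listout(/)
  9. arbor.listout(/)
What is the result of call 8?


Do: newfold[p: /zicra]
See: ok
Do: scribe[p: /zicra/le; c: pend]
See: created
Do: expunge[p: /zicra/le]
See: ok
Do: expunge[p: /zicra]
See: ok
Do: scribe[p: /drobel; c: ridrika]
See: created
Do: newfold[p: /hafluz]
See: ok
Do: newfold[p: /trite]
See: ok
Do: listout[p: /]
See: [drobel, hafluz/, trite/]
Do: listout[p: /]
See: [drobel, hafluz/, trite/]

Answer: [drobel, hafluz/, trite/]


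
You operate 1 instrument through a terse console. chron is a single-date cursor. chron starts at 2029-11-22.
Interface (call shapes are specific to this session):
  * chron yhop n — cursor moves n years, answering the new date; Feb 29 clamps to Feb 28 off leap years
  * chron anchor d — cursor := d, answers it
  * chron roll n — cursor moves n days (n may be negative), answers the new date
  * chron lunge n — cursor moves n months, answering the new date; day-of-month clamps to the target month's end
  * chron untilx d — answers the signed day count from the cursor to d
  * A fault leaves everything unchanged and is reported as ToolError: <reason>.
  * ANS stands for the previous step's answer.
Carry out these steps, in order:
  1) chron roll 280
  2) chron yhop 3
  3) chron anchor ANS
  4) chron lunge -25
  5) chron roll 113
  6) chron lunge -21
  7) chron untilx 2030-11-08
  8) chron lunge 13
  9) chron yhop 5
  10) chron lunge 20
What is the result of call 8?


Step: chron roll[n=280]
Result: 2030-08-29
Step: chron yhop[n=3]
Result: 2033-08-29
Step: chron anchor[d=ANS]
Result: 2033-08-29
Step: chron lunge[n=-25]
Result: 2031-07-29
Step: chron roll[n=113]
Result: 2031-11-19
Step: chron lunge[n=-21]
Result: 2030-02-19
Step: chron untilx[d=2030-11-08]
Result: 262
Step: chron lunge[n=13]
Result: 2031-03-19
Step: chron yhop[n=5]
Result: 2036-03-19
Step: chron lunge[n=20]
Result: 2037-11-19

Answer: 2031-03-19


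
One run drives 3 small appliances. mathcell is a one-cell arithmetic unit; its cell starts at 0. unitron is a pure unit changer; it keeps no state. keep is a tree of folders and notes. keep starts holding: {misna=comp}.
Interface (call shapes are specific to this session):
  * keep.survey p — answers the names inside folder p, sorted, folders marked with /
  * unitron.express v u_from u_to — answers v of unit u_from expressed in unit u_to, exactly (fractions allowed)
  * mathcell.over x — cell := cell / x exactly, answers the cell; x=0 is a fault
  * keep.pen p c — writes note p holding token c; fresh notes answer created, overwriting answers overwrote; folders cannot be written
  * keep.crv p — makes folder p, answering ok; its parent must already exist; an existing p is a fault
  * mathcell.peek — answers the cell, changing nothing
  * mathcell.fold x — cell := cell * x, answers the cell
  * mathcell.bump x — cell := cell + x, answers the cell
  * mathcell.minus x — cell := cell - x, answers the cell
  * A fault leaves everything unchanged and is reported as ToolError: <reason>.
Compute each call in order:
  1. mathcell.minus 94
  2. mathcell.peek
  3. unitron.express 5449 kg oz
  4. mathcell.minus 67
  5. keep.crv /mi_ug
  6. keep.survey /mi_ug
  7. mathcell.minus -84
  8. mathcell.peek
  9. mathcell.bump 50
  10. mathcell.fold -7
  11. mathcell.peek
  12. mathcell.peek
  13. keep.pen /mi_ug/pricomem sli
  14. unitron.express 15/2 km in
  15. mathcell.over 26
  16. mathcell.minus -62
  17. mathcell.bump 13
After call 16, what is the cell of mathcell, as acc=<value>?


Answer: acc=1801/26

Derivation:
Using minus on x→94: -94.
Using peek(): -94.
Then express on v→5449, u_from→kg, u_to→oz, yielding 8718400000000/45359237.
Calling minus on x→67, and get -161.
Using crv on p→/mi_ug, and observe ok.
Using survey on p→/mi_ug, → [].
Now I run minus on x→-84: -77.
Now I run peek(), yielding -77.
I try bump on x→50, — result: -27.
Now I run fold on x→-7: 189.
I call peek(), and observe 189.
I run peek(), yielding 189.
Now I run pen on p→/mi_ug/pricomem, c→sli, — result: created.
I try express on v→15/2, u_from→km, u_to→in, → 37500000/127.
I invoke over on x→26, and observe 189/26.
I try minus on x→-62, which returns 1801/26.
Now I run bump on x→13, and observe 2139/26.


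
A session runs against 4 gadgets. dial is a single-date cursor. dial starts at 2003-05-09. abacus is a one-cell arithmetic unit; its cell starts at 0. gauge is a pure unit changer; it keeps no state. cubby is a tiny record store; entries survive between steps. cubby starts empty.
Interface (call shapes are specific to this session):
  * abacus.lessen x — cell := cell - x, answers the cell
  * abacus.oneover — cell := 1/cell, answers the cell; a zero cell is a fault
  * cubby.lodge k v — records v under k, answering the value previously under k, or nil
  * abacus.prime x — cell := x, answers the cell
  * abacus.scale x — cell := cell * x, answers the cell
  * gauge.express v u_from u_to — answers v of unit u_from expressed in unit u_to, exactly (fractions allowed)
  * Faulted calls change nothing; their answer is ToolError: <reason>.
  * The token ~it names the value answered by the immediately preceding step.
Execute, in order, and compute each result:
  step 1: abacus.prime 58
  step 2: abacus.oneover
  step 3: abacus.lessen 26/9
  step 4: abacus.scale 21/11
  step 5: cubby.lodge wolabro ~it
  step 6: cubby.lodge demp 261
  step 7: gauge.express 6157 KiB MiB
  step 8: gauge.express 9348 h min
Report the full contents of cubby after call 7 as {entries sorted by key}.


% abacus.prime x=58
= 58
% abacus.oneover
= 1/58
% abacus.lessen x=26/9
= -1499/522
% abacus.scale x=21/11
= -10493/1914
% cubby.lodge k=wolabro v=~it
= nil
% cubby.lodge k=demp v=261
= nil
% gauge.express v=6157 u_from=KiB u_to=MiB
= 6157/1024
% gauge.express v=9348 u_from=h u_to=min
= 560880

Answer: {demp=261, wolabro=-10493/1914}


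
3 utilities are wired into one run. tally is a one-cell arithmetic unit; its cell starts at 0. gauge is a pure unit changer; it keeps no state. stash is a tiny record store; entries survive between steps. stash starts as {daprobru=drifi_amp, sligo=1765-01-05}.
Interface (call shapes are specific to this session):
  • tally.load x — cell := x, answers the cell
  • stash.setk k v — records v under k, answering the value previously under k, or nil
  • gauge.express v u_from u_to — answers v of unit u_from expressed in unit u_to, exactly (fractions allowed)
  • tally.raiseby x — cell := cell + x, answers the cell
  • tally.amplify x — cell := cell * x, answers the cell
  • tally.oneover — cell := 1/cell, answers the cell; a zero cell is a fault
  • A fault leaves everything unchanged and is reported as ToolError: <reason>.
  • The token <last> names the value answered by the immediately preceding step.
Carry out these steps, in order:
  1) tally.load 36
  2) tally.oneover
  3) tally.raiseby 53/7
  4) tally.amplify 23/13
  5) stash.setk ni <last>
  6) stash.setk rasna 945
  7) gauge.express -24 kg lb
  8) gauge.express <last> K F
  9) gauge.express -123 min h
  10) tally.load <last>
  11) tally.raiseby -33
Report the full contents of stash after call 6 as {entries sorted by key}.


Answer: {daprobru=drifi_amp, ni=44045/3276, rasna=945, sligo=1765-01-05}

Derivation:
-- tally.load(36) -> 36
-- tally.oneover() -> 1/36
-- tally.raiseby(53/7) -> 1915/252
-- tally.amplify(23/13) -> 44045/3276
-- stash.setk(ni, <last>) -> nil
-- stash.setk(rasna, 945) -> nil
-- gauge.express(-24, kg, lb) -> -2400000000/45359237
-- gauge.express(<last>, K, F) -> -2517028047179/4535923700
-- gauge.express(-123, min, h) -> -41/20
-- tally.load(<last>) -> -41/20
-- tally.raiseby(-33) -> -701/20
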